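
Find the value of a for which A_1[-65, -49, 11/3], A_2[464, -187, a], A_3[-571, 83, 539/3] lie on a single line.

-541/3

Direction A_1A_3 = (-506, 132, 176). From the x-coordinate of A_2, the parameter along the line is τ = (464 − (-65))/(-506) = -23/22.
Then a = 11/3 + (-23/22)·(176) = -541/3.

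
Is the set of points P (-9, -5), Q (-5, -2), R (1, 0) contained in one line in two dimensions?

No

PQ = (4, 3), PR = (10, 5).
Twice the signed area of △PQR is (4)(5) − (3)(10) = -10.
The area is nonzero, so the three points are not collinear.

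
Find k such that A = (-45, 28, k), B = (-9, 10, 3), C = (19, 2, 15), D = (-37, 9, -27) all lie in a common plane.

3

The points are coplanar iff AB · (AC × AD) = 0.
Expanding, this is linear in k: (252)k + (-756) = 0.
So k = 3.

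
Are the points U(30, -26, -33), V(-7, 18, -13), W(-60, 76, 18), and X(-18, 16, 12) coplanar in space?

The four points are coplanar iff the 3×3 determinant with rows UV, UW, UX is zero.
Rows: (-37, 44, 20), (-90, 102, 51), (-48, 42, 45).
Expanding along the first row: (-37)(2448) − (44)(-1602) + (20)(1116) = 2232.
Nonzero ⇒ not coplanar.

No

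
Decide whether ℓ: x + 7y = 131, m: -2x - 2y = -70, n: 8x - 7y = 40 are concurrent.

Yes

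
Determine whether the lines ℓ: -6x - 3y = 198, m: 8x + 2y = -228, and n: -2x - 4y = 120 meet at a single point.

Yes

Lines aᵢx + bᵢy = cᵢ with pairwise distinct directions are concurrent exactly when det[aᵢ bᵢ cᵢ] = 0.
Here the determinant is 0.
It vanishes, so the lines are concurrent at (-24, -18).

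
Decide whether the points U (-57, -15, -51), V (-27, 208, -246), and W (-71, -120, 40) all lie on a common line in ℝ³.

No

UV = (30, 223, -195), UW = (-14, -105, 91).
UV × UW = (-182, 0, -28).
The cross product is nonzero, so the points do not lie on one line.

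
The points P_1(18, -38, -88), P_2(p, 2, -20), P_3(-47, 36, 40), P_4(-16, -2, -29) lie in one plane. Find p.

Normal to plane P_1P_3P_4: n = (-242, -517, 176); plane equation n·P = -198.
Requiring n·P_2 = -198: (-242)p + (-4554) = -198.
So p = -18.

-18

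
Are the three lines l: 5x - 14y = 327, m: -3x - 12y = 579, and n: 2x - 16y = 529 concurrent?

No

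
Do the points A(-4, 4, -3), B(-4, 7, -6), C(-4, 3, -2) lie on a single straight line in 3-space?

Yes

AB = (0, 3, -3), AC = (0, -1, 1).
Each component of AC is -1/3 times the corresponding component of AB, so AC = -1/3·AB and the points are collinear.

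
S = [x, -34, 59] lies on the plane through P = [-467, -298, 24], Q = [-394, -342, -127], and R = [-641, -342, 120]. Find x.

A normal to the plane is n = PQ × PR = (-10868, 19266, -10868).
S lies in the plane iff n · PS = 0.
This gives (-10868)x + (-369512) = 0, so x = -34.

-34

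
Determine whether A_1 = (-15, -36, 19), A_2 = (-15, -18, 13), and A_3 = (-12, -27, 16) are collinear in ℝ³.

No

A_1A_2 = (0, 18, -6), A_1A_3 = (3, 9, -3).
Comparing components 3 and 1: (-6)(3) − (0)(-3) = -18 ≠ 0, so A_1A_2 and A_1A_3 are not parallel and the points are not collinear.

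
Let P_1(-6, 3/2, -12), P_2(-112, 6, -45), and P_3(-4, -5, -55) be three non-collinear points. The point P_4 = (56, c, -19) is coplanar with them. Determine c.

-5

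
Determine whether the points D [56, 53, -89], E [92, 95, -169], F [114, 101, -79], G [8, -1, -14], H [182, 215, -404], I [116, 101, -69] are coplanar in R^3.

The plane through D, E, F has normal n = DE × DF = (4260, -5000, -708) and equation n·P = 36572.
Checking the remaining points: n·G = 48992, n·H = -13648, n·I = 38012.
Since n·G = 48992 ≠ 36572, G is off the plane and the points are not all coplanar.

No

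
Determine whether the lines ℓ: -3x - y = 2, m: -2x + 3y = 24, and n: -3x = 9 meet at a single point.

No

Intersecting ℓ and m: solving the 2×2 system gives (x, y) = (-30/11, 68/11).
Substitute into n: (-3)(-30/11) + (0)(68/11) = 90/11.
But n requires 9 ≠ 90/11, so the three lines have no common point.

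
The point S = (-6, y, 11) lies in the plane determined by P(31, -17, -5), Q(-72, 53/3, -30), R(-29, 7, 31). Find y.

-8/3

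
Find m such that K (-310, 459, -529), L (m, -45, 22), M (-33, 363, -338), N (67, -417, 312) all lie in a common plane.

67

Normal to plane KMN: n = (86580, -160950, -206460); plane equation n·P = 8501490.
Requiring n·L = 8501490: (86580)m + (2700630) = 8501490.
So m = 67.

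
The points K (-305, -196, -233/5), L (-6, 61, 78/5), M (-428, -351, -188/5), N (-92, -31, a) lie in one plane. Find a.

52/5

The points are coplanar iff KL · (KM × KN) = 0.
Expanding, this is linear in a: (-14734)a + (766168/5) = 0.
So a = 52/5.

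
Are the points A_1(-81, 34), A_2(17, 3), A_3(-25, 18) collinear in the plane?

No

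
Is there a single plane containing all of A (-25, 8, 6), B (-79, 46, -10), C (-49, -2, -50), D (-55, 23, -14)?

Yes

The four points are coplanar iff the 3×3 determinant with rows AB, AC, AD is zero.
Rows: (-54, 38, -16), (-24, -10, -56), (-30, 15, -20).
Expanding along the first row: (-54)(1040) − (38)(-1200) + (-16)(-660) = 0.
Zero determinant ⇒ coplanar.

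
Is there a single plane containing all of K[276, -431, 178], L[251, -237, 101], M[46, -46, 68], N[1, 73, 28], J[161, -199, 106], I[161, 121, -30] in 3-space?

No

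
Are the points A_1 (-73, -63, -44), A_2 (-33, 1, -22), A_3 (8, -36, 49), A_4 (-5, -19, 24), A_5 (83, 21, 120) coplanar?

Yes

The plane through A_1, A_2, A_3 has normal n = A_1A_2 × A_1A_3 = (5358, -1938, -4104) and equation n·P = -88464.
Checking the remaining points: n·A_4 = -88464, n·A_5 = -88464.
All equal -88464, so all 5 points lie in one plane.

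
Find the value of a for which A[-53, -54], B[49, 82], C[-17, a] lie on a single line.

-6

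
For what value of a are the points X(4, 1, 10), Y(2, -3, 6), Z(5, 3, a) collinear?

12

Direction XY = (-2, -4, -4). From the x-coordinate of Z, the parameter along the line is τ = (5 − 4)/(-2) = -1/2.
Then a = 10 + (-1/2)·(-4) = 12.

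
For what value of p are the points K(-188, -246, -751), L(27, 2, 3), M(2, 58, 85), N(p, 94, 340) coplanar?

Coplanarity ⇔ det[KL; KM; KN] = 0.
Expanding, this is linear in p: (-21888)p + (3381696) = 0.
So p = 309/2.

309/2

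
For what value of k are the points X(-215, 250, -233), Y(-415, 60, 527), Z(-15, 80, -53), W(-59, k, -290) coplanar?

193

The points are coplanar iff XY · (XZ × XW) = 0.
Expanding, this is linear in k: (188000)k + (-36284000) = 0.
So k = 193.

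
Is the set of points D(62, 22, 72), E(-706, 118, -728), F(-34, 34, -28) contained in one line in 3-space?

Yes

DE = (-768, 96, -800), DF = (-96, 12, -100).
DE × DF = (0, 0, 0).
The cross product vanishes, so the three points are collinear.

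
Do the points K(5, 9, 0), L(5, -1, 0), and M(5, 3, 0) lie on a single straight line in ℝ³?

Yes

KL = (0, -10, 0), KM = (0, -6, 0).
Each component of KM is 3/5 times the corresponding component of KL, so KM = 3/5·KL and the points are collinear.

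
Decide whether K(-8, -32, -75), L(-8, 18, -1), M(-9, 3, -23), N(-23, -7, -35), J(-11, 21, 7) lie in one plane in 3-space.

No

The plane through K, L, M has normal n = KL × KM = (10, -74, 50) and equation n·P = -1462.
Checking the remaining points: n·N = -1462, n·J = -1314.
Since n·J = -1314 ≠ -1462, J is off the plane and the points are not all coplanar.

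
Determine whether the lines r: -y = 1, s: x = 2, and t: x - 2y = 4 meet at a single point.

Yes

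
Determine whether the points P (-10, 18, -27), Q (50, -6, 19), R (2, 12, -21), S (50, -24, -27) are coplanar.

No

The four points are coplanar iff the 3×3 determinant with rows PQ, PR, PS is zero.
Rows: (60, -24, 46), (12, -6, 6), (60, -42, 0).
Expanding along the first row: (60)(252) − (-24)(-360) + (46)(-144) = -144.
Nonzero ⇒ not coplanar.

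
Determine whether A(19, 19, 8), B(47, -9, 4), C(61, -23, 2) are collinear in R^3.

Yes

AB = (28, -28, -4), AC = (42, -42, -6).
Each component of AC is 3/2 times the corresponding component of AB, so AC = 3/2·AB and the points are collinear.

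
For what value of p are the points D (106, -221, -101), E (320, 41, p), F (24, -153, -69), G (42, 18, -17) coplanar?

-45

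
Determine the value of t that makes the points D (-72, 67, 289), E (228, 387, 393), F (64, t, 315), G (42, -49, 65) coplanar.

193

Normal to plane DEG: n = (-59616, 79056, -71280); plane equation n·P = -11010816.
Requiring n·F = -11010816: (79056)t + (-26268624) = -11010816.
So t = 193.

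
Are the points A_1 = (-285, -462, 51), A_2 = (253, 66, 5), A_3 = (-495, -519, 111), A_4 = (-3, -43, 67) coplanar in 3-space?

Yes

A normal to the plane through A_1, A_2, A_3 is n = A_1A_2 × A_1A_3 = (29058, -22620, 80214).
The plane has equation n·P = 6259824. For A_4: n·A_4 = 6259824.
Equal, so A_4 lies in the plane and all four are coplanar.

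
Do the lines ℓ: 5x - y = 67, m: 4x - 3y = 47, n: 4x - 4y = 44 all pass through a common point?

Lines aᵢx + bᵢy = cᵢ with pairwise distinct directions are concurrent exactly when det[aᵢ bᵢ cᵢ] = 0.
Here the determinant is 0.
It vanishes, so the lines are concurrent at (14, 3).

Yes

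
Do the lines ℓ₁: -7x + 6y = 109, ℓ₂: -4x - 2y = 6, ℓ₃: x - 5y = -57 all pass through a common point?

No

Intersecting ℓ₁ and ℓ₂: solving the 2×2 system gives (x, y) = (-127/19, 197/19).
Substitute into ℓ₃: (1)(-127/19) + (-5)(197/19) = -1112/19.
But ℓ₃ requires -57 ≠ -1112/19, so the three lines have no common point.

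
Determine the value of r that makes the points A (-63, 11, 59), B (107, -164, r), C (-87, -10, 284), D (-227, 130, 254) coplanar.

The points are coplanar iff AB · (AC × AD) = 0.
Expanding, this is linear in r: (-6300)r + (762300) = 0.
So r = 121.

121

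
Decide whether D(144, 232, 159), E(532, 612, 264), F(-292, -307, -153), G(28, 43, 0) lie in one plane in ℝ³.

No

With D as base: DE = (388, 380, 105), DF = (-436, -539, -312), DG = (-116, -189, -159).
DF × DG = (26733, -33132, 19880).
DE · (DF × DG) = -130356.
Since -130356 ≠ 0, the four points are not coplanar.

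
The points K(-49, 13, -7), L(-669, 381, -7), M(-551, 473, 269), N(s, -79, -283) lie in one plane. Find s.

-167

Normal to plane KLM: n = (101568, 171120, -100464); plane equation n·P = -2049024.
Requiring n·N = -2049024: (101568)s + (14912832) = -2049024.
So s = -167.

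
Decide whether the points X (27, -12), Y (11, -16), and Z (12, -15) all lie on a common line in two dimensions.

XY = (-16, -4), XZ = (-15, -3).
det[XY; XZ] = (-16)(-3) − (-4)(-15) = -12.
The determinant is nonzero, so they are not collinear.

No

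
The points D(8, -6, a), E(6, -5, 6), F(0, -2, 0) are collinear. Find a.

Direction EF = (-6, 3, -6). From the x-coordinate of D, the parameter along the line is τ = (8 − 6)/(-6) = -1/3.
Then a = 6 + (-1/3)·(-6) = 8.

8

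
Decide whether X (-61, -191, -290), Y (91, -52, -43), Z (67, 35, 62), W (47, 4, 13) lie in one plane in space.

No

The four points are coplanar iff the 3×3 determinant with rows XY, XZ, XW is zero.
Rows: (152, 139, 247), (128, 226, 352), (108, 195, 303).
Expanding along the first row: (152)(-162) − (139)(768) + (247)(552) = 4968.
Nonzero ⇒ not coplanar.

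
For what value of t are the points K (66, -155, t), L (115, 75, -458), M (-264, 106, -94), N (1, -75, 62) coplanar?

The points are coplanar iff KL · (KM × KN) = 0.
Expanding, this is linear in t: (-60384)t + (11593728) = 0.
So t = 192.

192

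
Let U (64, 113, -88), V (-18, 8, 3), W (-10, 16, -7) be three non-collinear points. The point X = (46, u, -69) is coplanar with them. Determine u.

Coplanarity requires UV · (UW × UX) = 0.
UV = (-82, -105, 91), UW = (-74, -97, 81); the triple product is linear in u with coefficient -92 and constant term 8096.
Setting it to zero: u = 88.

88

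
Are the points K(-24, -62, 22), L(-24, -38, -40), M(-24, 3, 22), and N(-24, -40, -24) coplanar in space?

A normal to the plane through K, L, M is n = KL × KM = (4030, 0, 0).
The plane has equation n·P = -96720. For N: n·N = -96720.
Equal, so N lies in the plane and all four are coplanar.

Yes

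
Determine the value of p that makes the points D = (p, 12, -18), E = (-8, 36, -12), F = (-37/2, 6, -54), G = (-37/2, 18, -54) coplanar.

-19/2

The points are coplanar iff DE · (DF × DG) = 0.
Expanding, this is linear in p: (-504)p + (-4788) = 0.
So p = -19/2.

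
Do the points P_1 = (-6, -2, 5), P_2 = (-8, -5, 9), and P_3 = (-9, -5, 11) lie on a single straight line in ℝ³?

No

P_1P_2 = (-2, -3, 4), P_1P_3 = (-3, -3, 6).
P_1P_2 × P_1P_3 = (-6, 0, -3).
The cross product is nonzero, so the points do not lie on one line.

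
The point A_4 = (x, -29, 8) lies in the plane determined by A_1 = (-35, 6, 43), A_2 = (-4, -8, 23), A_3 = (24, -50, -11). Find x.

The plane through A_1, A_2, A_3 has equation −364x + 494y − 910z = -23426.
Substituting A_4: (-364)x + (-21606) = -23426, so x = 5.

5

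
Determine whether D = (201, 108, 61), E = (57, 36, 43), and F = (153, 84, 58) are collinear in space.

DE = (-144, -72, -18), DF = (-48, -24, -3).
Comparing components 2 and 3: (-72)(-3) − (-18)(-24) = -216 ≠ 0, so DE and DF are not parallel and the points are not collinear.

No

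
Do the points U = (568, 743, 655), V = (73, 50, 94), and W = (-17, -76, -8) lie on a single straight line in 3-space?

UV = (-495, -693, -561), UW = (-585, -819, -663).
UV × UW = (0, 0, 0).
The cross product vanishes, so the three points are collinear.

Yes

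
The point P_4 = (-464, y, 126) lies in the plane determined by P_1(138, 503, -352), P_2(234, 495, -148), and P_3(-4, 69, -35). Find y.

-713

The plane through P_1, P_2, P_3 has equation 86000x − 59400y − 42800z = -2944600.
Substituting P_4: (-59400)y + (-45296800) = -2944600, so y = -713.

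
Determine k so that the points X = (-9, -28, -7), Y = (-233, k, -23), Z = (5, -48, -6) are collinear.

292

Direction XZ = (14, -20, 1). From the x-coordinate of Y, the parameter along the line is τ = (-233 − (-9))/14 = -16.
Then k = (-28) + (-16)·(-20) = 292.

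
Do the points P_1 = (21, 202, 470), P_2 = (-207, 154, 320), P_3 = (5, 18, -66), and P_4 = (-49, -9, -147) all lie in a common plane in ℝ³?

Yes

The four points are coplanar iff the 3×3 determinant with rows P_1P_2, P_1P_3, P_1P_4 is zero.
Rows: (-228, -48, -150), (-16, -184, -536), (-70, -211, -617).
Expanding along the first row: (-228)(432) − (-48)(-27648) + (-150)(-9504) = 0.
Zero determinant ⇒ coplanar.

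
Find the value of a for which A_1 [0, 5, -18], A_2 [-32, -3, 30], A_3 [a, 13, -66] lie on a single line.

Collinearity requires A_1A_2 × A_1A_3 = 0; each component is linear in a.
The y-component gives (48)a + (-1536) = 0, so a = 32.
The remaining components then also vanish.

32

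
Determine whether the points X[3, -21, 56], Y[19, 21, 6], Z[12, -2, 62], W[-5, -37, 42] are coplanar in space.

No

A normal to the plane through X, Y, Z is n = XY × XZ = (1202, -546, -74).
The plane has equation n·P = 10928. For W: n·W = 11084.
11084 ≠ 10928, so W is off the plane.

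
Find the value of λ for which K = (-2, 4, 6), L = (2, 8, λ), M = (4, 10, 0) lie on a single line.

Direction KM = (6, 6, -6). From the x-coordinate of L, the parameter along the line is τ = (2 − (-2))/6 = 2/3.
Then λ = 6 + 2/3·(-6) = 2.

2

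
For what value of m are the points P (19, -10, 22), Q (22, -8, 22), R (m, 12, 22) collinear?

52

Collinearity requires PQ × PR = 0; each component is linear in m.
The z-component gives (-2)m + (104) = 0, so m = 52.
The remaining components then also vanish.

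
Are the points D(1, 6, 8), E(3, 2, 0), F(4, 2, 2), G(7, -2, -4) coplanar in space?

Yes

With D as base: DE = (2, -4, -8), DF = (3, -4, -6), DG = (6, -8, -12).
DF × DG = (0, 0, 0).
DE · (DF × DG) = 0.
The scalar triple product vanishes, so the four points are coplanar.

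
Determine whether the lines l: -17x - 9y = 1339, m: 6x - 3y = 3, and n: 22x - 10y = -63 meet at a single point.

Lines aᵢx + bᵢy = cᵢ with pairwise distinct directions are concurrent exactly when det[aᵢ bᵢ cᵢ] = 0.
Here the determinant is 315.
Nonzero, so no common point exists.

No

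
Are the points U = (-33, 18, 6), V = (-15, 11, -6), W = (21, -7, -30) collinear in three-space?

No

UV = (18, -7, -12), UW = (54, -25, -36).
Comparing components 2 and 3: (-7)(-36) − (-12)(-25) = -48 ≠ 0, so UV and UW are not parallel and the points are not collinear.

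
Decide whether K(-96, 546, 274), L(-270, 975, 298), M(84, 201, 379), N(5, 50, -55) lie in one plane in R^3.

No

With K as base: KL = (-174, 429, 24), KM = (180, -345, 105), KN = (101, -496, -329).
KM × KN = (165585, 69825, -54435).
KL · (KM × KN) = -163305.
Since -163305 ≠ 0, the four points are not coplanar.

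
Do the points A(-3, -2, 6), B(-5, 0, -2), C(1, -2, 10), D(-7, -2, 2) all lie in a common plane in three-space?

Yes

The four points are coplanar iff the 3×3 determinant with rows AB, AC, AD is zero.
Rows: (-2, 2, -8), (4, 0, 4), (-4, 0, -4).
Expanding along the first row: (-2)(0) − (2)(0) + (-8)(0) = 0.
Zero determinant ⇒ coplanar.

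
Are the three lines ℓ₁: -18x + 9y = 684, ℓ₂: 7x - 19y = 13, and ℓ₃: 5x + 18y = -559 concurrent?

Yes

The three lines meet at one point iff the augmented coefficient matrix [aᵢ bᵢ cᵢ] has rank < 3, i.e. its determinant vanishes.
Here the determinant is 0.
It vanishes, so the lines are concurrent at (-47, -18).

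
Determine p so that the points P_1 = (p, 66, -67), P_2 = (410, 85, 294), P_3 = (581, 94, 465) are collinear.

49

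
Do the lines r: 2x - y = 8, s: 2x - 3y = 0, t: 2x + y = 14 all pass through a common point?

No

Lines aᵢx + bᵢy = cᵢ with pairwise distinct directions are concurrent exactly when det[aᵢ bᵢ cᵢ] = 0.
Here the determinant is 8.
Nonzero, so no common point exists.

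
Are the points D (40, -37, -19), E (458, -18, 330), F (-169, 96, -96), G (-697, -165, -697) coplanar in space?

No

The four points are coplanar iff the 3×3 determinant with rows DE, DF, DG is zero.
Rows: (418, 19, 349), (-209, 133, -77), (-737, -128, -678).
Expanding along the first row: (418)(-100030) − (19)(84953) + (349)(124773) = 119130.
Nonzero ⇒ not coplanar.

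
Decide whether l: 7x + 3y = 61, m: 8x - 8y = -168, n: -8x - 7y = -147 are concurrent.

No

Intersecting l and m: solving the 2×2 system gives (x, y) = (-1/5, 104/5).
Substitute into n: (-8)(-1/5) + (-7)(104/5) = -144.
But n requires -147 ≠ -144, so the three lines have no common point.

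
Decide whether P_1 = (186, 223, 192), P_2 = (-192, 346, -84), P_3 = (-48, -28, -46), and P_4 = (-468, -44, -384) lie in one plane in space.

Yes

A normal to the plane through P_1, P_2, P_3 is n = P_1P_2 × P_1P_3 = (-98550, -25380, 123660).
The plane has equation n·P = -247320. For P_4: n·P_4 = -247320.
Equal, so P_4 lies in the plane and all four are coplanar.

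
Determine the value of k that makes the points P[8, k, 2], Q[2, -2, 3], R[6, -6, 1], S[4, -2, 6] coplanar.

-7

The points are coplanar iff PQ · (PR × PS) = 0.
Expanding, this is linear in k: (16)k + (112) = 0.
So k = -7.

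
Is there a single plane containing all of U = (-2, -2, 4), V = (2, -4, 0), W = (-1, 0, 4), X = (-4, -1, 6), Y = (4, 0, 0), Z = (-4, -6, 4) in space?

The plane through U, V, W has normal n = UV × UW = (8, -4, 10) and equation n·P = 32.
Checking the remaining points: n·X = 32, n·Y = 32, n·Z = 32.
All equal 32, so all 6 points lie in one plane.

Yes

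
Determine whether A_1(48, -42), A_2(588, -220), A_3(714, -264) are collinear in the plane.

A_1A_2 = (540, -178), A_1A_3 = (666, -222).
det[A_1A_2; A_1A_3] = (540)(-222) − (-178)(666) = -1332.
The determinant is nonzero, so they are not collinear.

No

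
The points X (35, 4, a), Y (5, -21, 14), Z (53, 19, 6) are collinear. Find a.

9

Direction YZ = (48, 40, -8). From the x-coordinate of X, the parameter along the line is τ = (35 − 5)/48 = 5/8.
Then a = 14 + 5/8·(-8) = 9.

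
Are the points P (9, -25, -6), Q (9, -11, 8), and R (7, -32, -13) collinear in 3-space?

No

PQ = (0, 14, 14), PR = (-2, -7, -7).
Comparing components 3 and 1: (14)(-2) − (0)(-7) = -28 ≠ 0, so PQ and PR are not parallel and the points are not collinear.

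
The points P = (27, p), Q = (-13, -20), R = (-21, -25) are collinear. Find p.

5

Collinearity: (P − Q) must be parallel to (R − Q) = (-8, -5).
Cross-multiplying the components: (p − (-20))·(-8) = (40)·(-5).
Solving gives p = 5.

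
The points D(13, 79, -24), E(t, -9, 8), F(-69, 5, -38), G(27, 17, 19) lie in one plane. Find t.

-11

Normal to plane DFG: n = (-4050, 3330, 6120); plane equation n·P = 63540.
Requiring n·E = 63540: (-4050)t + (18990) = 63540.
So t = -11.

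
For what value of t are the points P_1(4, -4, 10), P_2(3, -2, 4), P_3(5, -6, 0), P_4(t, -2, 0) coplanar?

3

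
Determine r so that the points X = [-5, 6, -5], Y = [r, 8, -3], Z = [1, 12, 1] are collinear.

Collinearity requires XY × XZ = 0; each component is linear in r.
The y-component gives (-6)r + (-18) = 0, so r = -3.
The remaining components then also vanish.

-3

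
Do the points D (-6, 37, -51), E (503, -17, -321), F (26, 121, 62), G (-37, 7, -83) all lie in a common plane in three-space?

With D as base: DE = (509, -54, -270), DF = (32, 84, 113), DG = (-31, -30, -32).
DF × DG = (702, -2479, 1644).
DE · (DF × DG) = 47304.
Since 47304 ≠ 0, the four points are not coplanar.

No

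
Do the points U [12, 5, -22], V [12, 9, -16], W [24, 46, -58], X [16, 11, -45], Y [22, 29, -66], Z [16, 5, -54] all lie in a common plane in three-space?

No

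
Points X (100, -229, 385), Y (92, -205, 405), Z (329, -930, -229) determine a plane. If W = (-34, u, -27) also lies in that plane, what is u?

-79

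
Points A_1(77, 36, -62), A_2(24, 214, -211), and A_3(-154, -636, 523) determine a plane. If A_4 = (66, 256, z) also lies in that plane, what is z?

-249

A normal to the plane is n = A_1A_2 × A_1A_3 = (4002, 65424, 76734).
A_4 lies in the plane iff n · A_1A_4 = 0.
This gives (76734)z + (19106766) = 0, so z = -249.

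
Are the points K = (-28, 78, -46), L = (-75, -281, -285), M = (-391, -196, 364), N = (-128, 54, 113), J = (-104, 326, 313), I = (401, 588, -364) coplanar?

No

The plane through K, L, M has normal n = KL × KM = (-212676, 106027, -117439) and equation n·P = 19627228.
Checking the remaining points: n·N = 19677379, n·J = 19924699, n·I = 19808596.
Since n·N = 19677379 ≠ 19627228, N is off the plane and the points are not all coplanar.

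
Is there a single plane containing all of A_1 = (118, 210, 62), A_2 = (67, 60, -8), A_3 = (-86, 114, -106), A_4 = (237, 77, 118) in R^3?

Yes

The four points are coplanar iff the 3×3 determinant with rows A_1A_2, A_1A_3, A_1A_4 is zero.
Rows: (-51, -150, -70), (-204, -96, -168), (119, -133, 56).
Expanding along the first row: (-51)(-27720) − (-150)(8568) + (-70)(38556) = 0.
Zero determinant ⇒ coplanar.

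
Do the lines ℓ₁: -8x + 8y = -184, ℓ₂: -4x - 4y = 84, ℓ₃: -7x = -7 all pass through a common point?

The three lines meet at one point iff the augmented coefficient matrix [aᵢ bᵢ cᵢ] has rank < 3, i.e. its determinant vanishes.
Here the determinant is 0.
It vanishes, so the lines are concurrent at (1, -22).

Yes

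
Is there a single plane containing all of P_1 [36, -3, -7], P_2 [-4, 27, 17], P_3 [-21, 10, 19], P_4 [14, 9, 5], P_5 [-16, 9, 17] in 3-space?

No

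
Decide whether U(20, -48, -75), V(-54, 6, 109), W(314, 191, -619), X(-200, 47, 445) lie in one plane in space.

Yes

With U as base: UV = (-74, 54, 184), UW = (294, 239, -544), UX = (-220, 95, 520).
UW × UX = (175960, -33200, 80510).
UV · (UW × UX) = 0.
The scalar triple product vanishes, so the four points are coplanar.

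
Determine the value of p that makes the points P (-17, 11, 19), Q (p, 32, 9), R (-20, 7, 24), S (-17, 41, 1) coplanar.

Normal to plane PRS: n = (-78, -54, -90); plane equation n·X = -978.
Requiring n·Q = -978: (-78)p + (-2538) = -978.
So p = -20.

-20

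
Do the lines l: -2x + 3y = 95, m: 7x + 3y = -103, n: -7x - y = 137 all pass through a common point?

Yes

Intersecting l and m: solving the 2×2 system gives (x, y) = (-22, 17).
Substitute into n: (-7)(-22) + (-1)(17) = 137.
This equals 137, so (-22, 17) lies on all three lines and they are concurrent.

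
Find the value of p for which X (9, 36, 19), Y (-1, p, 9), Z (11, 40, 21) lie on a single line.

16

Direction XZ = (2, 4, 2). From the x-coordinate of Y, the parameter along the line is τ = (-1 − 9)/2 = -5.
Then p = 36 + (-5)·(4) = 16.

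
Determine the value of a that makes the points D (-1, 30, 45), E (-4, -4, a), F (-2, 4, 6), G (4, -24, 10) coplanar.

Coplanarity ⇔ det[DE; DF; DG] = 0.
Expanding, this is linear in a: (184)a + (3128) = 0.
So a = -17.

-17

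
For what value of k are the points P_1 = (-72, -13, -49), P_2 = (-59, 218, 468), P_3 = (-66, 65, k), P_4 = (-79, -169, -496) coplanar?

37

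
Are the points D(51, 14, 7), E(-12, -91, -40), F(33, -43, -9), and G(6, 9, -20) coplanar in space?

No

The four points are coplanar iff the 3×3 determinant with rows DE, DF, DG is zero.
Rows: (-63, -105, -47), (-18, -57, -16), (-45, -5, -27).
Expanding along the first row: (-63)(1459) − (-105)(-234) + (-47)(-2475) = -162.
Nonzero ⇒ not coplanar.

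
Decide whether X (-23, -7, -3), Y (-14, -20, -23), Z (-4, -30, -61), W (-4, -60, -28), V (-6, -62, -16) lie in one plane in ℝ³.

The plane through X, Y, Z has normal n = XY × XZ = (294, 142, 40) and equation n·P = -7876.
Checking the remaining points: n·W = -10816, n·V = -11208.
Since n·W = -10816 ≠ -7876, W is off the plane and the points are not all coplanar.

No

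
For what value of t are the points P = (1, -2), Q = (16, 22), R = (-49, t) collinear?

-82

Collinearity: (R − P) must be parallel to (Q − P) = (15, 24).
Cross-multiplying the components: (t − (-2))·(15) = (-50)·(24).
Solving gives t = -82.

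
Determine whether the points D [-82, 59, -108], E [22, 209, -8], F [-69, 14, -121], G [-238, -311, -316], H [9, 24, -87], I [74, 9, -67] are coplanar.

No

The plane through D, E, F has normal n = DE × DF = (2550, 2652, -6630) and equation n·P = 663408.
Checking the remaining points: n·G = 663408, n·H = 663408, n·I = 656778.
Since n·I = 656778 ≠ 663408, I is off the plane and the points are not all coplanar.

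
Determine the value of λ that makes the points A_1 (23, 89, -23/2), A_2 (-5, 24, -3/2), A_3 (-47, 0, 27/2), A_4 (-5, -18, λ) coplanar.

Normal to plane A_1A_2A_3: n = (-735, 0, -2058); plane equation n·P = 6762.
Requiring n·A_4 = 6762: (-2058)λ + (3675) = 6762.
So λ = -3/2.

-3/2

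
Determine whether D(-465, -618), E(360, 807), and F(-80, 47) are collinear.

Yes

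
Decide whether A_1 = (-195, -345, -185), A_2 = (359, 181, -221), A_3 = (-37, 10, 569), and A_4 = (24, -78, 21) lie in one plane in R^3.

A normal to the plane through A_1, A_2, A_3 is n = A_1A_2 × A_1A_3 = (409384, -423404, 113562).
The plane has equation n·P = 45235530. For A_4: n·A_4 = 45235530.
Equal, so A_4 lies in the plane and all four are coplanar.

Yes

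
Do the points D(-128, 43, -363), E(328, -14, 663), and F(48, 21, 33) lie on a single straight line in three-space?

Yes

DE = (456, -57, 1026), DF = (176, -22, 396).
Each component of DF is 22/57 times the corresponding component of DE, so DF = 22/57·DE and the points are collinear.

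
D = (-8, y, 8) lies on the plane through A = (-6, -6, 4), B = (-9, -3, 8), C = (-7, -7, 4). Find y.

The plane through A, B, C has equation 4x − 4y + 6z = 24.
Substituting D: (-4)y + (16) = 24, so y = -2.

-2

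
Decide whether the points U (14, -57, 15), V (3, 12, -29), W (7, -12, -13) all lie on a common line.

UV = (-11, 69, -44), UW = (-7, 45, -28).
UV × UW = (48, 0, -12).
The cross product is nonzero, so the points do not lie on one line.

No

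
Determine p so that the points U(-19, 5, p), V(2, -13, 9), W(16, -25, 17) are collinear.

-3

Direction VW = (14, -12, 8). From the x-coordinate of U, the parameter along the line is τ = (-19 − 2)/14 = -3/2.
Then p = 9 + (-3/2)·(8) = -3.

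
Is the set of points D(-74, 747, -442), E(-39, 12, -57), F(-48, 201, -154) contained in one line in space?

DE = (35, -735, 385), DF = (26, -546, 288).
Comparing components 2 and 3: (-735)(288) − (385)(-546) = -1470 ≠ 0, so DE and DF are not parallel and the points are not collinear.

No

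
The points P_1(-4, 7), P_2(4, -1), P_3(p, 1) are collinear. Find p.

2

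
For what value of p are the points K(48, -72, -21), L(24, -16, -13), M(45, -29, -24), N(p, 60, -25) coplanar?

Coplanarity ⇔ det[KL; KM; KN] = 0.
Expanding, this is linear in p: (-512)p + (15360) = 0.
So p = 30.

30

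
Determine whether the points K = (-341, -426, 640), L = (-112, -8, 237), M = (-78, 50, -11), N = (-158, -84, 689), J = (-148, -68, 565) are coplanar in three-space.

No

The plane through K, L, M has normal n = KL × KM = (-80290, 43090, -930) and equation n·P = 8427350.
Checking the remaining points: n·N = 8425490, n·J = 8427350.
Since n·N = 8425490 ≠ 8427350, N is off the plane and the points are not all coplanar.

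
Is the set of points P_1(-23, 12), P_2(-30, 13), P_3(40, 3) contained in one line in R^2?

P_1P_2 = (-7, 1), P_1P_3 = (63, -9).
det[P_1P_2; P_1P_3] = (-7)(-9) − (1)(63) = 0.
The determinant is zero, so the points are collinear.

Yes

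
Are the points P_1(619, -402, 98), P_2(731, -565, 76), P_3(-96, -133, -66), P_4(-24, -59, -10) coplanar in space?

No

With P_1 as base: P_1P_2 = (112, -163, -22), P_1P_3 = (-715, 269, -164), P_1P_4 = (-643, 343, -108).
P_1P_3 × P_1P_4 = (27200, 28232, -72278).
P_1P_2 · (P_1P_3 × P_1P_4) = 34700.
Since 34700 ≠ 0, the four points are not coplanar.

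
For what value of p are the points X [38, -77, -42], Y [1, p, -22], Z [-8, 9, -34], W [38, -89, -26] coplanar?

-18

Coplanarity ⇔ det[XY; XZ; XW] = 0.
Expanding, this is linear in p: (736)p + (13248) = 0.
So p = -18.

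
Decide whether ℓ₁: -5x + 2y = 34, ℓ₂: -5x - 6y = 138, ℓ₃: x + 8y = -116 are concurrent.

Lines aᵢx + bᵢy = cᵢ with pairwise distinct directions are concurrent exactly when det[aᵢ bᵢ cᵢ] = 0.
Here the determinant is 0.
It vanishes, so the lines are concurrent at (-12, -13).

Yes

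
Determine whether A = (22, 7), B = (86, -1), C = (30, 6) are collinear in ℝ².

AB = (64, -8), AC = (8, -1).
det[AB; AC] = (64)(-1) − (-8)(8) = 0.
The determinant is zero, so the points are collinear.

Yes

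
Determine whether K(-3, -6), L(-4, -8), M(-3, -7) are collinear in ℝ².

KL = (-1, -2), KM = (0, -1).
If collinear, KM would be a scalar multiple of KL. But (-1)·(-1) ≠ (-2)·(0) (difference 1), so they are not parallel; the points are not collinear.

No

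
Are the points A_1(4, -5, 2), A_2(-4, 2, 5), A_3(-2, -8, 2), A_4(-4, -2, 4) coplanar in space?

The four points are coplanar iff the 3×3 determinant with rows A_1A_2, A_1A_3, A_1A_4 is zero.
Rows: (-8, 7, 3), (-6, -3, 0), (-8, 3, 2).
Expanding along the first row: (-8)(-6) − (7)(-12) + (3)(-42) = 6.
Nonzero ⇒ not coplanar.

No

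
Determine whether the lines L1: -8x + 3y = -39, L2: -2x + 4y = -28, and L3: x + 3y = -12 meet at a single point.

No

Intersecting L1 and L2: solving the 2×2 system gives (x, y) = (36/13, -73/13).
Substitute into L3: (1)(36/13) + (3)(-73/13) = -183/13.
But L3 requires -12 ≠ -183/13, so the three lines have no common point.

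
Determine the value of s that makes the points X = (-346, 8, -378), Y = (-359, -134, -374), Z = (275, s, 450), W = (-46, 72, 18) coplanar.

Normal to plane XYW: n = (-56488, 6348, 41768); plane equation n·P = 3807328.
Requiring n·Z = 3807328: (6348)s + (3261400) = 3807328.
So s = 86.

86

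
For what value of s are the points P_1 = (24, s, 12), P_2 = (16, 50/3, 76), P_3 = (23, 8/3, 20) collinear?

2/3

Collinearity requires P_1P_2 × P_1P_3 = 0; each component is linear in s.
The x-component gives (56)s + (-112/3) = 0, so s = 2/3.
The remaining components then also vanish.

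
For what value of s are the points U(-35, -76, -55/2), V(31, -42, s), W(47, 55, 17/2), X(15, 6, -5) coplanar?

-17

Normal to plane UWX: n = (-9/2, -45, 174); plane equation n·P = -2415/2.
Requiring n·V = -2415/2: (174)s + (3501/2) = -2415/2.
So s = -17.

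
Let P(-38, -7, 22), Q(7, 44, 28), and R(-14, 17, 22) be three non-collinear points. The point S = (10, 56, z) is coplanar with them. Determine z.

37

Coplanarity requires PQ · (PR × PS) = 0.
PQ = (45, 51, 6), PR = (24, 24, 0); the triple product is linear in z with coefficient -144 and constant term 5328.
Setting it to zero: z = 37.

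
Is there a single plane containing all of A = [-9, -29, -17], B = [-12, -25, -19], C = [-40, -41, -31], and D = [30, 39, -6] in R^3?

Yes

The four points are coplanar iff the 3×3 determinant with rows AB, AC, AD is zero.
Rows: (-3, 4, -2), (-31, -12, -14), (39, 68, 11).
Expanding along the first row: (-3)(820) − (4)(205) + (-2)(-1640) = 0.
Zero determinant ⇒ coplanar.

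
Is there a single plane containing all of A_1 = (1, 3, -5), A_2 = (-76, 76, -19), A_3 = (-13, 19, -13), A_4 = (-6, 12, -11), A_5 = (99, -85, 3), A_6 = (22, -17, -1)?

Yes

The plane through A_1, A_2, A_3 has normal n = A_1A_2 × A_1A_3 = (-360, -420, -210) and equation n·P = -570.
Checking the remaining points: n·A_4 = -570, n·A_5 = -570, n·A_6 = -570.
All equal -570, so all 6 points lie in one plane.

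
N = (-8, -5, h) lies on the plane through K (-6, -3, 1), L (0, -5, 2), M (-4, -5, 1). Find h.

0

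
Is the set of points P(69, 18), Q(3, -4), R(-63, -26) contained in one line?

Yes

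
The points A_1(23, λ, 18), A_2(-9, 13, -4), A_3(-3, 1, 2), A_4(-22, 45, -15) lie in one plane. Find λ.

-81

Coplanarity ⇔ det[A_1A_2; A_1A_3; A_1A_4] = 0.
Expanding, this is linear in λ: (12)λ + (972) = 0.
So λ = -81.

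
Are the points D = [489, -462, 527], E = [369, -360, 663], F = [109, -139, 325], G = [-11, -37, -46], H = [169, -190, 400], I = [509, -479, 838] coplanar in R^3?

Yes

The plane through D, E, F has normal n = DE × DF = (-64532, -75920, 0) and equation n·P = 3518892.
Checking the remaining points: n·G = 3518892, n·H = 3518892, n·I = 3518892.
All equal 3518892, so all 6 points lie in one plane.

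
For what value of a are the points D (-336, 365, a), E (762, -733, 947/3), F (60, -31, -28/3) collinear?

Direction EF = (-702, 702, -325). From the x-coordinate of D, the parameter along the line is τ = (-336 − 762)/(-702) = 61/39.
Then a = 947/3 + 61/39·(-325) = -578/3.

-578/3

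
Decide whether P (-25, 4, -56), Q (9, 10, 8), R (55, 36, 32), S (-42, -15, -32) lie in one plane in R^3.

Yes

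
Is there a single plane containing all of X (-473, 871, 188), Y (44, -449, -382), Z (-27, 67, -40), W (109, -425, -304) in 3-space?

A normal to the plane through X, Y, Z is n = XY × XZ = (-157320, -136344, 173052).
The plane has equation n·P = -11809488. For W: n·W = -11809488.
Equal, so W lies in the plane and all four are coplanar.

Yes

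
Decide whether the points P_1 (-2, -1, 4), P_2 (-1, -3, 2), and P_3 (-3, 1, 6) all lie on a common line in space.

P_1P_2 = (1, -2, -2), P_1P_3 = (-1, 2, 2).
P_1P_2 × P_1P_3 = (0, 0, 0).
The cross product vanishes, so the three points are collinear.

Yes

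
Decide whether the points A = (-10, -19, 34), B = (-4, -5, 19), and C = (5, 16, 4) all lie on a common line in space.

AB = (6, 14, -15), AC = (15, 35, -30).
AB × AC = (105, -45, 0).
The cross product is nonzero, so the points do not lie on one line.

No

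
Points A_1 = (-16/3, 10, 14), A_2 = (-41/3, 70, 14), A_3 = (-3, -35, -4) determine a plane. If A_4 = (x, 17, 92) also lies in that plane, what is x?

Coplanarity requires A_1A_2 · (A_1A_3 × A_1A_4) = 0.
A_1A_2 = (-25/3, 60, 0), A_1A_3 = (7/3, -45, -18); the triple product is linear in x with coefficient -1080 and constant term 11520.
Setting it to zero: x = 32/3.

32/3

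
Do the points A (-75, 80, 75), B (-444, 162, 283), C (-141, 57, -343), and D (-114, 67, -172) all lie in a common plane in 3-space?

With A as base: AB = (-369, 82, 208), AC = (-66, -23, -418), AD = (-39, -13, -247).
AC × AD = (247, 0, -39).
AB · (AC × AD) = -99255.
Since -99255 ≠ 0, the four points are not coplanar.

No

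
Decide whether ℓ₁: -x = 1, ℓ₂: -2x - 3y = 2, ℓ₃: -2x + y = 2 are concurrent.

Yes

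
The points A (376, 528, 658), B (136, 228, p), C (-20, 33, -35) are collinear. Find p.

Collinearity requires AB × AC = 0; each component is linear in p.
The x-component gives (495)p + (-117810) = 0, so p = 238.
The remaining components then also vanish.

238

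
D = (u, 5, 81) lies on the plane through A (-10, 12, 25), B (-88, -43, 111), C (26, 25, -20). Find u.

Coplanarity requires AB · (AC × AD) = 0.
AB = (-78, -55, 86), AC = (36, 13, -45); the triple product is linear in u with coefficient 1357 and constant term 70564.
Setting it to zero: u = -52.

-52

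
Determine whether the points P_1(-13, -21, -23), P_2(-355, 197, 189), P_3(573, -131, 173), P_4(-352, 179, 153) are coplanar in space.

Yes

The four points are coplanar iff the 3×3 determinant with rows P_1P_2, P_1P_3, P_1P_4 is zero.
Rows: (-342, 218, 212), (586, -110, 196), (-339, 200, 176).
Expanding along the first row: (-342)(-58560) − (218)(169580) + (212)(79910) = 0.
Zero determinant ⇒ coplanar.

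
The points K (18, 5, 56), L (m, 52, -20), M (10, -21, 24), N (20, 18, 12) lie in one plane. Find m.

Coplanarity ⇔ det[KL; KM; KN] = 0.
Expanding, this is linear in m: (1560)m + (-43680) = 0.
So m = 28.

28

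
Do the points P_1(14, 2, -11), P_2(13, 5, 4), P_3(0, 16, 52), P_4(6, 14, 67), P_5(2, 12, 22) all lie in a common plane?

No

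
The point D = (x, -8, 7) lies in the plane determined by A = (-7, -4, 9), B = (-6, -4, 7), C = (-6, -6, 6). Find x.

The plane through A, B, C has equation −4x + 1y − 2z = 6.
Substituting D: (-4)x + (-22) = 6, so x = -7.

-7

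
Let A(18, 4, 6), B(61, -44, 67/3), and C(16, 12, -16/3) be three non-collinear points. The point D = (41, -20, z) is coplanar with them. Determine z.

The plane through A, B, C has equation (1240/3)x + (1364/3)y + 248z = 32240/3.
Substituting D: (248)z + (23560/3) = 32240/3, so z = 35/3.

35/3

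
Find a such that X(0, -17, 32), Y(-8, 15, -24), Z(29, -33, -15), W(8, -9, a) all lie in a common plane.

-12

The points are coplanar iff XY · (XZ × XW) = 0.
Expanding, this is linear in a: (-800)a + (-9600) = 0.
So a = -12.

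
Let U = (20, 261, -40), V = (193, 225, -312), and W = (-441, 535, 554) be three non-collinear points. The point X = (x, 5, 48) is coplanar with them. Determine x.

78

The plane through U, V, W has equation 53144x + 22630y + 30806z = 5737070.
Substituting X: (53144)x + (1591838) = 5737070, so x = 78.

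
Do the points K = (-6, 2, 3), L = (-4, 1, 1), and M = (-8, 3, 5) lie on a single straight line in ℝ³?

KL = (2, -1, -2), KM = (-2, 1, 2).
Each component of KM is -1 times the corresponding component of KL, so KM = -1·KL and the points are collinear.

Yes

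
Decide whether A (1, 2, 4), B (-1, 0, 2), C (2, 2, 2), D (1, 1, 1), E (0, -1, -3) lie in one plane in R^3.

Yes

The plane through A, B, C has normal n = AB × AC = (4, -6, 2) and equation n·P = 0.
Checking the remaining points: n·D = 0, n·E = 0.
All equal 0, so all 5 points lie in one plane.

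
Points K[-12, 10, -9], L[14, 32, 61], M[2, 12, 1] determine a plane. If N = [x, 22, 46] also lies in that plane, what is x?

56

A normal to the plane is n = KL × KM = (80, 720, -256).
N lies in the plane iff n · KN = 0.
This gives (80)x + (-4480) = 0, so x = 56.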